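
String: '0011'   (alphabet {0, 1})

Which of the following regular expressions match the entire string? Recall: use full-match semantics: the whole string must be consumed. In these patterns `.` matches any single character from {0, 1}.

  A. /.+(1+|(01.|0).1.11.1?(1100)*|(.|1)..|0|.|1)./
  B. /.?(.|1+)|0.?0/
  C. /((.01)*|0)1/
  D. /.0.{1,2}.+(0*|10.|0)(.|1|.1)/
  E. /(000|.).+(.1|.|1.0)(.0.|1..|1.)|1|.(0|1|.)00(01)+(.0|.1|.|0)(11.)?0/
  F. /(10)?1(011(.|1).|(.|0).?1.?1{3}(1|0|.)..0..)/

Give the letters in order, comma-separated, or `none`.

A, C

A → match
B → no match
C → match
D → no match
E → no match
F → no match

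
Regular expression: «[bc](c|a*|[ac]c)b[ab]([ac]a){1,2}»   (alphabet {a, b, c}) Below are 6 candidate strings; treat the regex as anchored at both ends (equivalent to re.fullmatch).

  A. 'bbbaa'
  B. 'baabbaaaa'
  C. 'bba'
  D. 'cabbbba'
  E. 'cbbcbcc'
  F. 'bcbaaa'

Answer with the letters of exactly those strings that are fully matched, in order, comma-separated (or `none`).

A, B, F

A. 'bbbaa' → match
B. 'baabbaaaa' → match
C. 'bba' → no match
D. 'cabbbba' → no match
E. 'cbbcbcc' → no match — must end with 'a'
F. 'bcbaaa' → match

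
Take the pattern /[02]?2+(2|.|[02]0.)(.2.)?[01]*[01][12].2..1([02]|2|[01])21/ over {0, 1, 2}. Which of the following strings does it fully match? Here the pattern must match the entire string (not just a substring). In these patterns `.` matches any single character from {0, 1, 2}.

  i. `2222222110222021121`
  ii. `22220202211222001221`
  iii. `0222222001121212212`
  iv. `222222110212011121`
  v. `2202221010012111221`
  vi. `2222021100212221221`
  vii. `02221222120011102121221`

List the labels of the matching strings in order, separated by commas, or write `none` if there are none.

i → match
ii → match
iii → no match — must end with `21`
iv → match
v → no match
vi → match
vii → no match

i, ii, iv, vi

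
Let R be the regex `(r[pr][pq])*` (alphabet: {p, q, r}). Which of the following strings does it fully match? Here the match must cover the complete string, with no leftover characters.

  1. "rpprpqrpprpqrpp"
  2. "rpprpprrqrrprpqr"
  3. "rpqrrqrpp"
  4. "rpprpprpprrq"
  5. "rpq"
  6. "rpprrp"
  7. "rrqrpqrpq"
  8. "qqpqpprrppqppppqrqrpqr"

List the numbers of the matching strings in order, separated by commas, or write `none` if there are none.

1 → match
2 → no match
3 → match
4 → match
5 → match
6 → match
7 → match
8 → no match

1, 3, 4, 5, 6, 7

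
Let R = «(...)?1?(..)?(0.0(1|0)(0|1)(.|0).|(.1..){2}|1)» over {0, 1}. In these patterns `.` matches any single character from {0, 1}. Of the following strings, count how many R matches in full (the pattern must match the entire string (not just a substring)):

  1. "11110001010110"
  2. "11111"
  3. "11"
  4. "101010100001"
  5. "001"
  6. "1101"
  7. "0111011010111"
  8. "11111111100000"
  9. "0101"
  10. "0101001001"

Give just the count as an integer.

8

1 → match
2 → match
3 → match
4 → match
5 → match
6 → match
7 → match
8 → no match
9 → match
10 → no match
Total matched: 8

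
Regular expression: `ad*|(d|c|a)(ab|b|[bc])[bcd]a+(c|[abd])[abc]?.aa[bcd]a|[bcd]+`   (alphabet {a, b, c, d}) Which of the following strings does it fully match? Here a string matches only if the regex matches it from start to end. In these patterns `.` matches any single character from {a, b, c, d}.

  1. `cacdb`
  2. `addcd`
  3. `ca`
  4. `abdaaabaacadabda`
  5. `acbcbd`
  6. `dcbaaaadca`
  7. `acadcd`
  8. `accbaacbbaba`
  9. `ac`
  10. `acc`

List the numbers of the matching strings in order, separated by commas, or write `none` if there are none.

none

1 → no match
2 → no match
3 → no match
4 → no match
5 → no match
6 → no match
7 → no match
8 → no match
9 → no match
10 → no match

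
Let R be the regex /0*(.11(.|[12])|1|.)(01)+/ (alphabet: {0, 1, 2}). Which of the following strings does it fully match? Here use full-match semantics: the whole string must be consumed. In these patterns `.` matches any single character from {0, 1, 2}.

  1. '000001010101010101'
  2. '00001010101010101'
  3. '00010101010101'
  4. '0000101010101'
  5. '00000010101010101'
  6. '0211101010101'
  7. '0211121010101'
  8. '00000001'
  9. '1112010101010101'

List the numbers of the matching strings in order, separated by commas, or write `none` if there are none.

1, 2, 3, 4, 5, 6, 8, 9

1 → match
2 → match
3 → match
4 → match
5 → match
6 → match
7 → no match
8 → match
9 → match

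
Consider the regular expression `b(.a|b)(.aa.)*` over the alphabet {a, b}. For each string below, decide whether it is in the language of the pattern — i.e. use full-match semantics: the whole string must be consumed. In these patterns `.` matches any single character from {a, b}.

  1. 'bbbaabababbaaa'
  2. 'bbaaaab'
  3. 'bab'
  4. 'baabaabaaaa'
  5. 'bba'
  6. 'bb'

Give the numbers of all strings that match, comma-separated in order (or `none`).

2, 4, 5, 6

1 → no match
2 → match
3 → no match
4 → match
5 → match
6 → match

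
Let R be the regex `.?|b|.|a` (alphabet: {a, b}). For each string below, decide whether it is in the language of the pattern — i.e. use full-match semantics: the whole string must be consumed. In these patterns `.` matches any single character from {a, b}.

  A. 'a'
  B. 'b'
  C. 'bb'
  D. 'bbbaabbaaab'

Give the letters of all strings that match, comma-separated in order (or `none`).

A. 'a' → match
B. 'b' → match
C. 'bb' → no match
D. 'bbbaabbaaab' → no match

A, B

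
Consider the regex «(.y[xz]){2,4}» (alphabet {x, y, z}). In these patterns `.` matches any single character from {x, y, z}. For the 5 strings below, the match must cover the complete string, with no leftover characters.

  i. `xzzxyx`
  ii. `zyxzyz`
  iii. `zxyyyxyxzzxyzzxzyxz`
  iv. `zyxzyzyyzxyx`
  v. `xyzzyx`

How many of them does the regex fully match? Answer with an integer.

3

i → no match
ii → match
iii → no match
iv → match
v → match
Total matched: 3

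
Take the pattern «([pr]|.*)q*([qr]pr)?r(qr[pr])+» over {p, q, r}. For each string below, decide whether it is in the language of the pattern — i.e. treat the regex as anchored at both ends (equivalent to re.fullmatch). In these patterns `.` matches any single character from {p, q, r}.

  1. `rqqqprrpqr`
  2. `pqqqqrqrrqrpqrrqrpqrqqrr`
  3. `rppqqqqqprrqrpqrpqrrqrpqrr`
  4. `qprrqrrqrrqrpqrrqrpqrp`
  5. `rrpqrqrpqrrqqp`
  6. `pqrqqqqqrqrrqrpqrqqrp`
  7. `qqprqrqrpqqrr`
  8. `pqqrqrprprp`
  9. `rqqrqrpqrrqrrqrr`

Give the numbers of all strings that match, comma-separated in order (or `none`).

1. `rqqqprrpqr` → no match
2 → no match
3 → match
4 → match
5 → no match
6 → no match
7 → no match
8. `pqqrqrprprp` → no match
9 → match

3, 4, 9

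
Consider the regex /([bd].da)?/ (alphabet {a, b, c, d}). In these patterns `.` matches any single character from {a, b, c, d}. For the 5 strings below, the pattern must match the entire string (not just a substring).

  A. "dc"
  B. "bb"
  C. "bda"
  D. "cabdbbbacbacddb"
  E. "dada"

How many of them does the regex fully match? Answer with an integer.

1

A. "dc" → no match
B. "bb" → no match
C. "bda" → no match
D → no match
E. "dada" → match
Total matched: 1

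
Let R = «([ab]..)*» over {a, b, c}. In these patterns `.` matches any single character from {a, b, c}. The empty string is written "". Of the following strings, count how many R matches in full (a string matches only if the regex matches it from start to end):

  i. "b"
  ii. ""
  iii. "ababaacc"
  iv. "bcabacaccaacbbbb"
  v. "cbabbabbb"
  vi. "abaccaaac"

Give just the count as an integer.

1

i. "b" → no match
ii. "" → match
iii. "ababaacc" → no match
iv → no match
v. "cbabbabbb" → no match
vi. "abaccaaac" → no match
Total matched: 1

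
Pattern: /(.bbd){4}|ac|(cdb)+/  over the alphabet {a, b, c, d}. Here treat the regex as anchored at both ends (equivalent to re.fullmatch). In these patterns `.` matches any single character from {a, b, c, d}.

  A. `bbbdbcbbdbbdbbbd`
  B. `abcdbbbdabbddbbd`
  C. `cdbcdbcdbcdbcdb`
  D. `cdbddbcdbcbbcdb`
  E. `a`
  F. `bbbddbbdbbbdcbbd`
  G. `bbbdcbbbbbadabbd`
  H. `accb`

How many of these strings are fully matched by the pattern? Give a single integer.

A → no match
B → no match
C → match
D → no match
E → no match
F → match
G → no match
H → no match
Total matched: 2

2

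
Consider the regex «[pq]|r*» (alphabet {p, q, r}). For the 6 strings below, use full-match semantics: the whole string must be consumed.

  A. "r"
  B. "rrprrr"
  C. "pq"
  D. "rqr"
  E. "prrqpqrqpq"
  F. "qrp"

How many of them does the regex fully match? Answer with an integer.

1

A → match
B → no match
C → no match
D → no match
E → no match
F → no match
Total matched: 1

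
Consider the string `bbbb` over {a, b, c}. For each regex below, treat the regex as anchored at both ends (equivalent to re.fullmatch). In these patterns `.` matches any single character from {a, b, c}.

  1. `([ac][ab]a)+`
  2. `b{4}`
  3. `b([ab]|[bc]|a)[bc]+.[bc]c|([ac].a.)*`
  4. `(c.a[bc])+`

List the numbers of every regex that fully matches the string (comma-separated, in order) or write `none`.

2

1 → no match — must end with `a`
2 → match
3 → no match
4 → no match — must start with `c`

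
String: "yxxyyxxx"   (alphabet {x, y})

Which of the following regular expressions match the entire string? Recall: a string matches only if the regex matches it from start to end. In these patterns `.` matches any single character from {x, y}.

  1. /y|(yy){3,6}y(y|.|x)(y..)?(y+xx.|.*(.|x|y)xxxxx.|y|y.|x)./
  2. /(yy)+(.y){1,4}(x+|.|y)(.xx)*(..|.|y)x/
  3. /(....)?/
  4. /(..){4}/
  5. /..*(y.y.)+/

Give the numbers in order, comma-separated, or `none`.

4

1 → no match
2 → no match — must start with "yy"
3 → no match
4 → match
5 → no match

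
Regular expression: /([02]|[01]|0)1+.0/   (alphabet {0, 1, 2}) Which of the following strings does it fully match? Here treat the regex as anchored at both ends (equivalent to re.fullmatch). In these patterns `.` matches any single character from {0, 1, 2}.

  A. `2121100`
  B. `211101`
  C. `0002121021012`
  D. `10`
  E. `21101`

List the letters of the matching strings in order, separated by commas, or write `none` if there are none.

A. `2121100` → no match
B. `211101` → no match — must end with `0`
C → no match — must end with `0`
D. `10` → no match
E. `21101` → no match — must end with `0`

none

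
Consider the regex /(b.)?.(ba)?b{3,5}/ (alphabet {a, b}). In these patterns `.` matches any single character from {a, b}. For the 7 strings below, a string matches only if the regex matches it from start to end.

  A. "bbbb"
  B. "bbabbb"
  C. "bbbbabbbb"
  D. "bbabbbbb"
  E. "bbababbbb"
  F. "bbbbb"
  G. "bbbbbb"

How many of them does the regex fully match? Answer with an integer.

7

A → match
B → match
C → match
D → match
E → match
F → match
G → match
Total matched: 7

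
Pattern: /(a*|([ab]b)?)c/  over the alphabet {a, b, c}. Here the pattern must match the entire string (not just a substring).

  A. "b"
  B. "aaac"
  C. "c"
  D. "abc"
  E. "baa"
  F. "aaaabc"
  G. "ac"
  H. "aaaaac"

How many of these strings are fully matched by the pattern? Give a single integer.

5

A → no match — must end with "c"
B → match
C → match
D → match
E → no match — must end with "c"
F → no match
G → match
H → match
Total matched: 5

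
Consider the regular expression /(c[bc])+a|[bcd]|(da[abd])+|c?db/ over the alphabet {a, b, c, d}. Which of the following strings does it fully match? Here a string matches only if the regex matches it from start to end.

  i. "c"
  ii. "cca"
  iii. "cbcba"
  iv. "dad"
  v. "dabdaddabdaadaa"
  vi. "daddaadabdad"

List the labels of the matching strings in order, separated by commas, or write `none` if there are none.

i. "c" → match
ii. "cca" → match
iii. "cbcba" → match
iv. "dad" → match
v → match
vi. "daddaadabdad" → match

i, ii, iii, iv, v, vi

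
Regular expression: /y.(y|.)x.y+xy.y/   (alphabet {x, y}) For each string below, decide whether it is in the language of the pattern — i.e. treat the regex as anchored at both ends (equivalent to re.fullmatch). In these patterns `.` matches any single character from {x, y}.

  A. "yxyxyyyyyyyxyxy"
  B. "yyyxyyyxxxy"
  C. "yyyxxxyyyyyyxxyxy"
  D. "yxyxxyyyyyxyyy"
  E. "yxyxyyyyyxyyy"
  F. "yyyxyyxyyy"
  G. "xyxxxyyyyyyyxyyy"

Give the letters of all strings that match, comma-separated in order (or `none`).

A → match
B → no match
C → no match
D → match
E → match
F → match
G → no match — must start with "y"

A, D, E, F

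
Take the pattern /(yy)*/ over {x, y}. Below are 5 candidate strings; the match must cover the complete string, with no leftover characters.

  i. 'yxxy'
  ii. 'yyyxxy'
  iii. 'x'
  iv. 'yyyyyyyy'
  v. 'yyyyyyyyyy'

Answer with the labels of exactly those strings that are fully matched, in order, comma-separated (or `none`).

iv, v

i → no match
ii → no match
iii → no match
iv → match
v → match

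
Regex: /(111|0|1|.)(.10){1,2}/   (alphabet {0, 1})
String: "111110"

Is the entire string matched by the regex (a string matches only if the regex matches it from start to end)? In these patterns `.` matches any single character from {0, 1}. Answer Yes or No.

Yes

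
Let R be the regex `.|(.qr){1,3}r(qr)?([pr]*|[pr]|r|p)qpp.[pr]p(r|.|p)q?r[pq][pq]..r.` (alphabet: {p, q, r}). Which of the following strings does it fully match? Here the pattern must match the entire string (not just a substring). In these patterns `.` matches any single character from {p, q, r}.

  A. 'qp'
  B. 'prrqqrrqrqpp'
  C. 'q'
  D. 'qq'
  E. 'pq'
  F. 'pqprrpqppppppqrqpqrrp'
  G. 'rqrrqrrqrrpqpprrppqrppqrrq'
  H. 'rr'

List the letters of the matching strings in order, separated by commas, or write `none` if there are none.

A → no match
B → no match
C → match
D → no match
E → no match
F → no match
G → match
H → no match

C, G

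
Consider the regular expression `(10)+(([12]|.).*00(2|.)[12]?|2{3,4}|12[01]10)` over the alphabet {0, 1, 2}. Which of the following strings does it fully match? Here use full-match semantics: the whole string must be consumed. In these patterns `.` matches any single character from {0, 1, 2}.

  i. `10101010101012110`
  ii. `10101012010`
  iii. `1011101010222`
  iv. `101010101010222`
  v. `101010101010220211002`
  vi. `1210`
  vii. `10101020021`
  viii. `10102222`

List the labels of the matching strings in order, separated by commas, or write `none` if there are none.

i, ii, iv, v, vii, viii

i → match
ii → match
iii → no match
iv → match
v → match
vi → no match — must start with `10`
vii → match
viii → match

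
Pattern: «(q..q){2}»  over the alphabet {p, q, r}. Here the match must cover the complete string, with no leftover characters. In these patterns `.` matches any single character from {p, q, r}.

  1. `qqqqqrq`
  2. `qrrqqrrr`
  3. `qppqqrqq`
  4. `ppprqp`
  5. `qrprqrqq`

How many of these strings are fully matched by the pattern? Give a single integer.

1 → no match
2 → no match — must end with `q`
3 → match
4 → no match — must start with `q`
5 → no match
Total matched: 1

1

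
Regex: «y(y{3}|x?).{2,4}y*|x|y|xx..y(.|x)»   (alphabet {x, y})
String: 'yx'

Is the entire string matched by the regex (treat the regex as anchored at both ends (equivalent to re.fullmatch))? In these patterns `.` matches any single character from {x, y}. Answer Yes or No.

No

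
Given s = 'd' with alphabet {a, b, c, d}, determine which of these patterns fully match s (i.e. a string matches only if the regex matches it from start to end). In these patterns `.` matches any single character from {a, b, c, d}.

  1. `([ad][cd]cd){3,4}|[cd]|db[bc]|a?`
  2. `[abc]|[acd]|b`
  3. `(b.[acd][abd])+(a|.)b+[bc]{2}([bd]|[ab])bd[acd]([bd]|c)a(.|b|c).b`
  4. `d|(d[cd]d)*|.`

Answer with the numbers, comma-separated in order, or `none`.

1 → match
2 → match
3 → no match — must start with 'b'
4 → match

1, 2, 4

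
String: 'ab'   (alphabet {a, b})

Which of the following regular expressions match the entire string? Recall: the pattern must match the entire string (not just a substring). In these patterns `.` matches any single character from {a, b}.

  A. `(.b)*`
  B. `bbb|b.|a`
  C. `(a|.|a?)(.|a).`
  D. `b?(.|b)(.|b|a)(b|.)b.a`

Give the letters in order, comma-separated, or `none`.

A, C

A → match
B → no match
C → match
D → no match — must end with 'a'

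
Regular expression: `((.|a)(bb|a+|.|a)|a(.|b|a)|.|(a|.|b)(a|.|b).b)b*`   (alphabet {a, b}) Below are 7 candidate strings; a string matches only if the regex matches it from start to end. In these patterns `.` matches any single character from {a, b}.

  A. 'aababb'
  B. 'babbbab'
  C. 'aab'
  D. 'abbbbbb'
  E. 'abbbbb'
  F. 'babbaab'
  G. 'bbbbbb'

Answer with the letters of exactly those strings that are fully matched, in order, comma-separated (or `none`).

A. 'aababb' → no match
B. 'babbbab' → no match
C. 'aab' → match
D. 'abbbbbb' → match
E. 'abbbbb' → match
F. 'babbaab' → no match
G. 'bbbbbb' → match

C, D, E, G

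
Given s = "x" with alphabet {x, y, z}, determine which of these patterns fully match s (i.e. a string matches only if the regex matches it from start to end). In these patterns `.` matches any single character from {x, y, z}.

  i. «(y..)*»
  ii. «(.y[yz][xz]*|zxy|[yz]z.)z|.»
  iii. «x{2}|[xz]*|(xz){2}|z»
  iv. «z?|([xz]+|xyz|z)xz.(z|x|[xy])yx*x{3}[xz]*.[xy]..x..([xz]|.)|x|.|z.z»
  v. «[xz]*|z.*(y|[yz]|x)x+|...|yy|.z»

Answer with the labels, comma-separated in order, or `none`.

i → no match
ii → match
iii → match
iv → match
v → match

ii, iii, iv, v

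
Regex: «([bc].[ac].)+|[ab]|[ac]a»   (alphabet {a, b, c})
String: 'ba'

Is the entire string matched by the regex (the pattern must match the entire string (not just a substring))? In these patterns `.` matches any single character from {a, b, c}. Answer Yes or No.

No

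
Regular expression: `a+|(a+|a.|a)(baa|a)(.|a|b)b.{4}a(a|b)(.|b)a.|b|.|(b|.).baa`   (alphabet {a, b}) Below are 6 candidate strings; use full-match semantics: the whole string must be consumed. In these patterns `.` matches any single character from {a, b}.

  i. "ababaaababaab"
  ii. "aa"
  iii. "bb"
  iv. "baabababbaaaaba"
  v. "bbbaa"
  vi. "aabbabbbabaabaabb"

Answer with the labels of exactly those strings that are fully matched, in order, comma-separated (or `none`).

ii, v

i → no match
ii → match
iii → no match
iv → no match
v → match
vi → no match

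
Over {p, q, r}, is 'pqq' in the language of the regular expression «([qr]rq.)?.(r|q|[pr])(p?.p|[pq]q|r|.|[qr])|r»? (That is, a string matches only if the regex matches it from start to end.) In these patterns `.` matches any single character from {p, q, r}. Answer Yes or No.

Yes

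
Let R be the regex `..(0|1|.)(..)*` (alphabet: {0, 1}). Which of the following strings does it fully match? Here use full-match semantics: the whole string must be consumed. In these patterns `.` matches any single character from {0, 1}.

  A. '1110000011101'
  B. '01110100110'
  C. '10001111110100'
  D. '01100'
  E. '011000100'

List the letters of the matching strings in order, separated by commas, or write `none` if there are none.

A → match
B → match
C → no match
D → match
E → match

A, B, D, E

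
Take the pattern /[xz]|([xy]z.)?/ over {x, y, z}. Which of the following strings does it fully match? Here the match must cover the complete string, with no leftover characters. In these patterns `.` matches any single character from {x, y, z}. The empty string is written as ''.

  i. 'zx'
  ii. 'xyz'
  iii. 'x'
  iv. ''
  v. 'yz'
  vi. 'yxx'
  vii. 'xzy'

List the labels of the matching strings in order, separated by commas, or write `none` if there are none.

iii, iv, vii

i → no match
ii → no match
iii → match
iv → match
v → no match
vi → no match
vii → match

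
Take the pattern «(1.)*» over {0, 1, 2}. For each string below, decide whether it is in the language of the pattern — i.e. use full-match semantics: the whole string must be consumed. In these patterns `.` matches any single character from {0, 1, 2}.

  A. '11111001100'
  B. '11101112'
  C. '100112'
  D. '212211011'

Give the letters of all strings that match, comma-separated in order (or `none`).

A → no match
B → match
C → no match
D → no match

B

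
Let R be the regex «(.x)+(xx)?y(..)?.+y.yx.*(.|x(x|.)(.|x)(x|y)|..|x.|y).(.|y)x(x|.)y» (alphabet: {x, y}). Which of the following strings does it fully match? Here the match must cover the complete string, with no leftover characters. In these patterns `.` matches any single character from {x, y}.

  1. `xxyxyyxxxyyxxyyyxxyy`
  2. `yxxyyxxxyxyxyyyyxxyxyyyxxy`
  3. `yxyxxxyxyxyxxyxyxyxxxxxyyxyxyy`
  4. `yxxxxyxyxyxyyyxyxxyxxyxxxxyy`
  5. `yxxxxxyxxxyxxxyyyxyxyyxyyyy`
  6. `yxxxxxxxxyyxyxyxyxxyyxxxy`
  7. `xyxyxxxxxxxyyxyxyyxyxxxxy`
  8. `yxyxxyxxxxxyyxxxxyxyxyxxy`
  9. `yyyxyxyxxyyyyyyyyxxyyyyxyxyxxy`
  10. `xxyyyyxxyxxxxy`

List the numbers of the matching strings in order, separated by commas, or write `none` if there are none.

1 → no match
2 → no match
3 → match
4 → no match
5 → no match
6 → no match
7 → no match
8 → no match
9 → no match
10 → no match

3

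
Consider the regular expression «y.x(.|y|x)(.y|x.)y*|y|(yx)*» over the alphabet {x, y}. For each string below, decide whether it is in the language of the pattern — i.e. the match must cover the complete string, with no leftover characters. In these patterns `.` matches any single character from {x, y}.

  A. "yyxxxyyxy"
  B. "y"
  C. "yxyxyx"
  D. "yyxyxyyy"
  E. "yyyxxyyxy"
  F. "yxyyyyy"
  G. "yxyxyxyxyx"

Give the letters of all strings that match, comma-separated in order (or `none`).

B, C, D, G

A → no match
B → match
C → match
D → match
E → no match
F → no match
G → match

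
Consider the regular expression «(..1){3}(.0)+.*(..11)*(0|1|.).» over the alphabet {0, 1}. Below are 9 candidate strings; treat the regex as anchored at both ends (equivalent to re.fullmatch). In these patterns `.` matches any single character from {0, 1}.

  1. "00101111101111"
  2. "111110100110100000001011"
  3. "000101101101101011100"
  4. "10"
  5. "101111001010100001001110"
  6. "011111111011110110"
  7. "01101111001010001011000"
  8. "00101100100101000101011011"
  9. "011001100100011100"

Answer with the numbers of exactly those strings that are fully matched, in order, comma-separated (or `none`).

1 → no match
2 → no match
3 → no match
4 → no match
5 → no match
6 → no match
7 → no match
8 → match
9 → no match

8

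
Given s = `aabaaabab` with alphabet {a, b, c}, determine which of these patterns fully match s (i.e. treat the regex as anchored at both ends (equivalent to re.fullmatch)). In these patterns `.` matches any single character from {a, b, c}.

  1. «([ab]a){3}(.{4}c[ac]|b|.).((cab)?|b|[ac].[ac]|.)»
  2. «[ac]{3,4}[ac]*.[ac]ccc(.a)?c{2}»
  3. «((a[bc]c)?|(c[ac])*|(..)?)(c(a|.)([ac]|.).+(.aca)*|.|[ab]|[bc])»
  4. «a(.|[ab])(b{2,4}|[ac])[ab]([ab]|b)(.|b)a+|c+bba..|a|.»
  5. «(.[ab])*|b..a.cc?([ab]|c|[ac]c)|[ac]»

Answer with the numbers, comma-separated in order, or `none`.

1

1 → match
2 → no match — must end with `c`
3 → no match
4 → no match
5 → no match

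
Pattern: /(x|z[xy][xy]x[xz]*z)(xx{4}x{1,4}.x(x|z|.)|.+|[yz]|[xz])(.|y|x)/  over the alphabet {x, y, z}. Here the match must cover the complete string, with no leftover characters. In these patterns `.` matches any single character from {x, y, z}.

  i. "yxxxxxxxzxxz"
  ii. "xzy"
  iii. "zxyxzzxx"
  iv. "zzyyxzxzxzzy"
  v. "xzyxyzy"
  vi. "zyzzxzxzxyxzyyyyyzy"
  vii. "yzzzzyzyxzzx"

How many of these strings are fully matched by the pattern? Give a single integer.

3

i. "yxxxxxxxzxxz" → no match
ii. "xzy" → match
iii. "zxyxzzxx" → match
iv. "zzyyxzxzxzzy" → no match
v. "xzyxyzy" → match
vi → no match
vii. "yzzzzyzyxzzx" → no match
Total matched: 3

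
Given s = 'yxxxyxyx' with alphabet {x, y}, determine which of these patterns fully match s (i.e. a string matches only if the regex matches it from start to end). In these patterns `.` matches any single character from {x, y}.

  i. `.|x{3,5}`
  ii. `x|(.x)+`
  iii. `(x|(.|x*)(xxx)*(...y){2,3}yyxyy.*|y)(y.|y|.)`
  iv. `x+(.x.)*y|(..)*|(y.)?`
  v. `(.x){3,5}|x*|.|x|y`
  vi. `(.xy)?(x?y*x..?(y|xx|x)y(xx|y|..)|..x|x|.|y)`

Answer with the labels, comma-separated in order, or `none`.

i → no match
ii → match
iii → no match
iv → match
v → match
vi → no match

ii, iv, v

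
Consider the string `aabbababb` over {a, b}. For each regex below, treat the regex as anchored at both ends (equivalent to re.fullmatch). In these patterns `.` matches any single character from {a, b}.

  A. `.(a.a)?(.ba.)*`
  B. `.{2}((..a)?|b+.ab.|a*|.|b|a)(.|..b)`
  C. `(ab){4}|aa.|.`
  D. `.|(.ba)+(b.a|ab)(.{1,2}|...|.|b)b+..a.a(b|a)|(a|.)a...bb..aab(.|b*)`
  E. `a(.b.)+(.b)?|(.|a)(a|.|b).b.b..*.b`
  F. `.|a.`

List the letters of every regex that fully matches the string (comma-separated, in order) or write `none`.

E

A → no match
B → no match
C → no match
D → no match
E → match
F → no match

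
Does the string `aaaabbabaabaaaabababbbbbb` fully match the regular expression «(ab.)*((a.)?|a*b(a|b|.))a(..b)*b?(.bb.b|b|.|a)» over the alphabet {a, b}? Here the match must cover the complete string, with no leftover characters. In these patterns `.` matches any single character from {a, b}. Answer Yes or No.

No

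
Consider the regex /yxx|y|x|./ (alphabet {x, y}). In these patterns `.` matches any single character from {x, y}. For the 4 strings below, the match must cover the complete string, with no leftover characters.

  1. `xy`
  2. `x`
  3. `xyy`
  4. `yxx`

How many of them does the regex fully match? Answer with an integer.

2

1 → no match
2 → match
3 → no match
4 → match
Total matched: 2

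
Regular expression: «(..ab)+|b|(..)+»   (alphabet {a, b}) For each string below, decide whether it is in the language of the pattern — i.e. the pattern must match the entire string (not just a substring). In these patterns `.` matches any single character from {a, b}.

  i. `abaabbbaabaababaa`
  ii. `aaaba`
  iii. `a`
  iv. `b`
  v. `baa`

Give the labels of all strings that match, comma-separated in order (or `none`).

iv

i → no match
ii → no match
iii → no match
iv → match
v → no match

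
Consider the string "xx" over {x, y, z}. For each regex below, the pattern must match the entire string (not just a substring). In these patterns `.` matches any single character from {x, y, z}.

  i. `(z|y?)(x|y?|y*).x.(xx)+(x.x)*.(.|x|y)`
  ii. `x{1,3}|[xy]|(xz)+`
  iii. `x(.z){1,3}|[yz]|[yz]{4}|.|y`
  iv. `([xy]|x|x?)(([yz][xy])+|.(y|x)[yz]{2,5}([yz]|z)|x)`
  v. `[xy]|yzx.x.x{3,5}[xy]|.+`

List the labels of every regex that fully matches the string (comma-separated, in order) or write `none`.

i → no match
ii → match
iii → no match
iv → match
v → match

ii, iv, v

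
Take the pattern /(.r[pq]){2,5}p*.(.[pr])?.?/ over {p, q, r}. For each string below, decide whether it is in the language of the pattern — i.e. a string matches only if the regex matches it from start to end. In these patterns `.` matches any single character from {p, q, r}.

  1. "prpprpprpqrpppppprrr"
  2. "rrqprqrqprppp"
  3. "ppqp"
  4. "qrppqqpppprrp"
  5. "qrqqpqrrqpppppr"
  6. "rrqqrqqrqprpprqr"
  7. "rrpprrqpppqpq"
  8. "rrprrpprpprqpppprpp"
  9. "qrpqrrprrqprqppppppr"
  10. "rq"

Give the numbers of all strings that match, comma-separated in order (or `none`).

1 → match
2 → no match
3 → no match
4 → no match
5 → no match
6 → match
7 → no match
8 → match
9 → no match
10 → no match

1, 6, 8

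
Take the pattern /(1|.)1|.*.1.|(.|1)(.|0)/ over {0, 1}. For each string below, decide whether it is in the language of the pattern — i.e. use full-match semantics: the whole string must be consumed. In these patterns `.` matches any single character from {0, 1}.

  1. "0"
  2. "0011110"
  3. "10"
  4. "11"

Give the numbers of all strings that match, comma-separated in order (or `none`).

1 → no match
2 → match
3 → match
4 → match

2, 3, 4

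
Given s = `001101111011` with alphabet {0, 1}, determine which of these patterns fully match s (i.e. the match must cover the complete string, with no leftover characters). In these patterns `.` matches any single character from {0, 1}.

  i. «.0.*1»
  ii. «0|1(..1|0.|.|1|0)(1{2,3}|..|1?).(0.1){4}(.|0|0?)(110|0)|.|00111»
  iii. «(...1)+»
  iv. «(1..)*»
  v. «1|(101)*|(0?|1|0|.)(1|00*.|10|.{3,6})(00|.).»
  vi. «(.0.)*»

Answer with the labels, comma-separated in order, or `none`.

i, iii

i → match
ii → no match
iii → match
iv → no match
v → no match
vi → no match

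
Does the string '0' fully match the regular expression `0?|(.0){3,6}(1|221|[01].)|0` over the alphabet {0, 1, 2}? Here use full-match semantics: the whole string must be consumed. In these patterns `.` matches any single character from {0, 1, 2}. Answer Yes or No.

Yes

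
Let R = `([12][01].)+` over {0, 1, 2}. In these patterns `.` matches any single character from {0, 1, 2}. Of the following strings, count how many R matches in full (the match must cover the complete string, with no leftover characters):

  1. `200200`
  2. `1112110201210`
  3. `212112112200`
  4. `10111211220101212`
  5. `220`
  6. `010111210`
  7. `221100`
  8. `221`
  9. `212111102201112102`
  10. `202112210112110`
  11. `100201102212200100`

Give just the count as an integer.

5

1 → match
2 → no match
3 → match
4 → no match
5 → no match
6 → no match
7 → no match
8 → no match
9 → match
10 → match
11 → match
Total matched: 5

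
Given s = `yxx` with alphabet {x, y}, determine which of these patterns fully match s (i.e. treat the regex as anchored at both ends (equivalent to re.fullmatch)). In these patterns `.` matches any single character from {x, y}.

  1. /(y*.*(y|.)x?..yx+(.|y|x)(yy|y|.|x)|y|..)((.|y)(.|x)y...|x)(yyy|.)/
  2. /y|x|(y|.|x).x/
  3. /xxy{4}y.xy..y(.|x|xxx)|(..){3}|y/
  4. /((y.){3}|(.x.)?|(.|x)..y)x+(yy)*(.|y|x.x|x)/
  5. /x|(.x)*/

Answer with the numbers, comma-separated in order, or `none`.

1, 2

1 → match
2 → match
3 → no match
4 → no match
5 → no match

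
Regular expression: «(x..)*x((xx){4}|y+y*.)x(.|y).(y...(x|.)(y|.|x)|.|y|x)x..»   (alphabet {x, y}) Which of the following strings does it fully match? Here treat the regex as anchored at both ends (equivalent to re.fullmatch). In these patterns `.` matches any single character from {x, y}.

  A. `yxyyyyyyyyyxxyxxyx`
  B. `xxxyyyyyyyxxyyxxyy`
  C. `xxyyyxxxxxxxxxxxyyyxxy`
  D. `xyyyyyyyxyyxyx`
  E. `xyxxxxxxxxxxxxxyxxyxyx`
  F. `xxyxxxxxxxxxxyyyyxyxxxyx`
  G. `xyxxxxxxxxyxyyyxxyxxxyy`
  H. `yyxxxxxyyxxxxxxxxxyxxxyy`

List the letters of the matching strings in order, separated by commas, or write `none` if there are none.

F

A → no match
B → no match
C → no match
D → no match
E → no match
F → match
G → no match
H → no match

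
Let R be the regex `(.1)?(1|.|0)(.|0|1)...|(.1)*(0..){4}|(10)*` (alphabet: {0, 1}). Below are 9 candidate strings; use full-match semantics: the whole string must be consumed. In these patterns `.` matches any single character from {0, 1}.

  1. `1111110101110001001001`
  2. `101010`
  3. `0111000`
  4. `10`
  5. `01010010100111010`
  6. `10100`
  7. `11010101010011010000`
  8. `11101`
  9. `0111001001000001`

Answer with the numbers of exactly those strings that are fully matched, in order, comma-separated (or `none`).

1 → no match
2 → match
3 → match
4 → match
5 → no match
6 → match
7 → match
8 → match
9 → match

2, 3, 4, 6, 7, 8, 9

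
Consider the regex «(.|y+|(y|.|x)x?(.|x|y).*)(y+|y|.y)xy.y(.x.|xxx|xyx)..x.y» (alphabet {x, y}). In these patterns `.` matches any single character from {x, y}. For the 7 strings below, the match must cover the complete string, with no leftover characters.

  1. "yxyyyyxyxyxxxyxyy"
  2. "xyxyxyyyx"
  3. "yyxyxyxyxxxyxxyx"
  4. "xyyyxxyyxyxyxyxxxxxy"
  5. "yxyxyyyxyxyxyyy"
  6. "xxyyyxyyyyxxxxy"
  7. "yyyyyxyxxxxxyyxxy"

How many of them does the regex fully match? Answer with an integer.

1 → no match
2 → no match — must end with "y"
3 → no match — must end with "y"
4 → match
5 → no match
6 → no match
7 → no match
Total matched: 1

1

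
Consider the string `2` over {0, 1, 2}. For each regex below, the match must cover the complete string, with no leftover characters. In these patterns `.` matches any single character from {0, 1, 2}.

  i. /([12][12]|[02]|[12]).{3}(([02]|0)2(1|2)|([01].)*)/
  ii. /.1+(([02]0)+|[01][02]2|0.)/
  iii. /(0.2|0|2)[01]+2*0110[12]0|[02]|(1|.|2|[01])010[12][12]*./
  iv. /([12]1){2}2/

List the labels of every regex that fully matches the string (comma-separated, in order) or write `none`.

i → no match
ii → no match
iii → match
iv → no match — must end with `12`

iii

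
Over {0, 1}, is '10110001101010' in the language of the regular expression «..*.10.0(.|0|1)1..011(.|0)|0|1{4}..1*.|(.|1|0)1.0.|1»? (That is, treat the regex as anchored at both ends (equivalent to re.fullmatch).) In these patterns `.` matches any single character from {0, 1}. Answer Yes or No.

No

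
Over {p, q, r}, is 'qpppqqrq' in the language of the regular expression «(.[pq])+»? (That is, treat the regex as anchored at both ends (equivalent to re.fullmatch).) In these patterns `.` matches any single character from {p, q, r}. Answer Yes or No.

Yes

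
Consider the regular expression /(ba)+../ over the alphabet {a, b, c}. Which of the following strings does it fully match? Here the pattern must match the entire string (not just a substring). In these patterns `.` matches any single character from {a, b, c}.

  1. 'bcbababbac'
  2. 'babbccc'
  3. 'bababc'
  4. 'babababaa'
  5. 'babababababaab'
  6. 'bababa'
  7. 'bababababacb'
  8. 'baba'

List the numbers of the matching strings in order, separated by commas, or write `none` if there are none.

1 → no match — must start with 'ba'
2 → no match
3 → match
4 → no match
5 → match
6 → match
7 → match
8 → match

3, 5, 6, 7, 8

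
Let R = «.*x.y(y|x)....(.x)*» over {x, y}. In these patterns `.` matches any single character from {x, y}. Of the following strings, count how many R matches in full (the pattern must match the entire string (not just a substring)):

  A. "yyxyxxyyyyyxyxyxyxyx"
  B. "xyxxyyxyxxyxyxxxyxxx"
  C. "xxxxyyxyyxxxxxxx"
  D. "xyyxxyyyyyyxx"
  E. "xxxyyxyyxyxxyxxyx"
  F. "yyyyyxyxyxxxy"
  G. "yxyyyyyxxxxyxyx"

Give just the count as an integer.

6

A → match
B → match
C → match
D → match
E → match
F → no match
G → match
Total matched: 6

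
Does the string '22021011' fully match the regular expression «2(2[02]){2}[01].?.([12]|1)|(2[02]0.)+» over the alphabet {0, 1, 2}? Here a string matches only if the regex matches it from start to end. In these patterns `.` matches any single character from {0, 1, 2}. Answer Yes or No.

No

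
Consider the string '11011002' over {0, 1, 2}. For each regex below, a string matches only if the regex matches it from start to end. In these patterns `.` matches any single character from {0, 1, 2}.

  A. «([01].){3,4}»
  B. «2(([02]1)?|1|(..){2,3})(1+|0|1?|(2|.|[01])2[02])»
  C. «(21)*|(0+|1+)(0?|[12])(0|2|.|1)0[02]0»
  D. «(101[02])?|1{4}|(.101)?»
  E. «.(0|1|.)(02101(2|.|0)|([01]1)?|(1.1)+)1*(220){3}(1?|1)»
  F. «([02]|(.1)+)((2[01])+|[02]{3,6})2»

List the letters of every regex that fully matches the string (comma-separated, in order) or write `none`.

A → match
B → no match — must start with '2'
C → no match
D → no match
E → no match
F → no match

A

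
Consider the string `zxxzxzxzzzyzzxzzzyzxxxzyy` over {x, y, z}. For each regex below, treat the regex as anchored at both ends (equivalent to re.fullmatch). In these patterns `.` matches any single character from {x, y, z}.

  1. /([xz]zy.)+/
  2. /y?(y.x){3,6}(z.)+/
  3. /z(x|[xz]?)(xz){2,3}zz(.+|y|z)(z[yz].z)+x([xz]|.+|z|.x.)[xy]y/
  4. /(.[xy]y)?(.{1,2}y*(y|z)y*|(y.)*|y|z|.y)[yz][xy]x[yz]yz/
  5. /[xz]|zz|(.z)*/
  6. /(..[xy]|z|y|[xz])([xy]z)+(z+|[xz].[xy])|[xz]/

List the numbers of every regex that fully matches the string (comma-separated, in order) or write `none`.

1 → no match
2 → no match
3 → match
4 → no match — must end with `yz`
5 → no match
6 → no match

3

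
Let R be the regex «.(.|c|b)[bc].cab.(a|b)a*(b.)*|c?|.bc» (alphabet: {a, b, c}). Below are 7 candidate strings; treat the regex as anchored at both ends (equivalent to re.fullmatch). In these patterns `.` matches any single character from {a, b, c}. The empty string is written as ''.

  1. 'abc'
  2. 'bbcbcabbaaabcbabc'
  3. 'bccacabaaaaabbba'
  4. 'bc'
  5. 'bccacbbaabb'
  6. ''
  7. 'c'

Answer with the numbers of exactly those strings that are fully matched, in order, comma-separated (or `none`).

1 → match
2 → match
3 → match
4 → no match
5 → no match
6 → match
7 → match

1, 2, 3, 6, 7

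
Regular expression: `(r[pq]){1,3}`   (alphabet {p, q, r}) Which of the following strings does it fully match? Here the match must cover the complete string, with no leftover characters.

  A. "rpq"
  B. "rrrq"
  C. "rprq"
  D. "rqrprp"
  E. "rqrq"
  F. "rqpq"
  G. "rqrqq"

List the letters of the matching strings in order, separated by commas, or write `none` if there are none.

C, D, E

A → no match
B → no match
C → match
D → match
E → match
F → no match
G → no match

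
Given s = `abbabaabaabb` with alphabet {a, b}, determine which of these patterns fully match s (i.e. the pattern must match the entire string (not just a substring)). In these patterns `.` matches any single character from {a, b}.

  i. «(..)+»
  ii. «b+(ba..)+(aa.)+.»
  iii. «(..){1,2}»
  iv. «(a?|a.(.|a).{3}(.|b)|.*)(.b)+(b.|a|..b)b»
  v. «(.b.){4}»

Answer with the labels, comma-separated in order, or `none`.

i, iv, v

i → match
ii → no match — must start with `b`
iii → no match
iv → match
v → match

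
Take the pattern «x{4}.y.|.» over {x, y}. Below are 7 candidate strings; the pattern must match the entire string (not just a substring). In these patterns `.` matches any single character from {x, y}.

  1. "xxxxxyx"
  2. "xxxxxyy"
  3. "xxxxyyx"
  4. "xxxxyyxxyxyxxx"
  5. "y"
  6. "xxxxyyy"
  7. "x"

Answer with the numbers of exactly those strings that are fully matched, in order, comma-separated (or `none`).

1, 2, 3, 5, 6, 7

1. "xxxxxyx" → match
2. "xxxxxyy" → match
3. "xxxxyyx" → match
4 → no match
5. "y" → match
6. "xxxxyyy" → match
7. "x" → match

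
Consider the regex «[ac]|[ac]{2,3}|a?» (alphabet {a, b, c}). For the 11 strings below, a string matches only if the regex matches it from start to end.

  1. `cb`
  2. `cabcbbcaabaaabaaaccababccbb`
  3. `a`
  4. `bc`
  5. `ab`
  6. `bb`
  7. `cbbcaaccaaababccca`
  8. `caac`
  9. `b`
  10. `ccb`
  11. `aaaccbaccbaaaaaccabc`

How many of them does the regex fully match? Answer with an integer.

1

1 → no match
2 → no match
3 → match
4 → no match
5 → no match
6 → no match
7 → no match
8 → no match
9 → no match
10 → no match
11 → no match
Total matched: 1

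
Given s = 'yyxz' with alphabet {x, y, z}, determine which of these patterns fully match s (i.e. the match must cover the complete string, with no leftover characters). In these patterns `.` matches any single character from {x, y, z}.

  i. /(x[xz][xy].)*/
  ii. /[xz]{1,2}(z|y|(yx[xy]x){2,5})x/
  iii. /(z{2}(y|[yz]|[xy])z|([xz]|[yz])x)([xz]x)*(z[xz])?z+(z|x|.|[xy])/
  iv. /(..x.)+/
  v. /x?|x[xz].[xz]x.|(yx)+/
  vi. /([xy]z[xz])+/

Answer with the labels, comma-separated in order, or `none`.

i → no match
ii → no match — must end with 'x'
iii → no match
iv → match
v → no match
vi → no match

iv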